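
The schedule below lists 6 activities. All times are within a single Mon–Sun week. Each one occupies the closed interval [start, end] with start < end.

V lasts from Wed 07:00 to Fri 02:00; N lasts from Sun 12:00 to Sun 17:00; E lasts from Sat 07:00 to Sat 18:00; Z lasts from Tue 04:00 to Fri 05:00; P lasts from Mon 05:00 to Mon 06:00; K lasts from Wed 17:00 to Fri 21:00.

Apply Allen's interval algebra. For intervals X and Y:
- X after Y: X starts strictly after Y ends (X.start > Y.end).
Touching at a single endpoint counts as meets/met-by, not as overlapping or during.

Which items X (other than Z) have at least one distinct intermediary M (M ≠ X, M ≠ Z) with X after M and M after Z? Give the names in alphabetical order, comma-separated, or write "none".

N

Target Z = [Tue 04:00, Fri 05:00].
Intermediaries M with M after Z: E, N.
Via E — items with X after E: N.
Via N — items with X after N: none.
Union: N.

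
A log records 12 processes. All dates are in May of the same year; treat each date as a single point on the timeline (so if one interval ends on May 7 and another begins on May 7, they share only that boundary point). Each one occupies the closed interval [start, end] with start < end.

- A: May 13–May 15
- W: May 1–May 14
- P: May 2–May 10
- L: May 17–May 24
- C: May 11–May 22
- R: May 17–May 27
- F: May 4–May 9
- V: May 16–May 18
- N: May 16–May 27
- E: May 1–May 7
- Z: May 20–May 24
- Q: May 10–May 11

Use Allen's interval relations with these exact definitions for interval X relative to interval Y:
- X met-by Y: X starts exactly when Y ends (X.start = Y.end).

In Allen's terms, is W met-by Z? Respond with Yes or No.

No

W = [May 1, May 14], Z = [May 20, May 24].
Actual relation of W to Z: before.
Asked whether 'met-by' holds → No.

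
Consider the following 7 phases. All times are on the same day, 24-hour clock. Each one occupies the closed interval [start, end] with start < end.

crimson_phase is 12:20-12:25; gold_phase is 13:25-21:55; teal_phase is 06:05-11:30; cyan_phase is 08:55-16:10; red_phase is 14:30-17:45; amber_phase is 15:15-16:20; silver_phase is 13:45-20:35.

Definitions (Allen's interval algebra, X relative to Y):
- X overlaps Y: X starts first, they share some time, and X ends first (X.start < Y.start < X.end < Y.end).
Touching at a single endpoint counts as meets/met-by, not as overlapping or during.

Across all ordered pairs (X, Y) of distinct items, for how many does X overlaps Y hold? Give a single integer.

5

Checking all 42 ordered pairs for relation 'overlaps'; matching pairs in alphabetical order:
(cyan_phase, amber_phase): cyan_phase overlaps amber_phase ✓
(cyan_phase, gold_phase): cyan_phase overlaps gold_phase ✓
(cyan_phase, red_phase): cyan_phase overlaps red_phase ✓
(cyan_phase, silver_phase): cyan_phase overlaps silver_phase ✓
(teal_phase, cyan_phase): teal_phase overlaps cyan_phase ✓
Count: 5.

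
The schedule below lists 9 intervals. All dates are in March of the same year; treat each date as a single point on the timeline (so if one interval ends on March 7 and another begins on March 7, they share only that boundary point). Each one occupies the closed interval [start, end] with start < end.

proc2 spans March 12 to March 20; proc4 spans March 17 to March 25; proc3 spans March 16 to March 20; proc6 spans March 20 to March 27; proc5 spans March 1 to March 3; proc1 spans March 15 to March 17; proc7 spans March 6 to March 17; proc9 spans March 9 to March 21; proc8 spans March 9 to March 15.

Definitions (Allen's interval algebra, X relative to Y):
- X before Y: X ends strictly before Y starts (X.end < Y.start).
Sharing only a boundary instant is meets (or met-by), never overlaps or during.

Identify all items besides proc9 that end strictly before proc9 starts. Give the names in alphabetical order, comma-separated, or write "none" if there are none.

Target proc9 = [March 9, March 21].
proc1 [March 15, March 17] → during → no.
proc2 [March 12, March 20] → during → no.
proc3 [March 16, March 20] → during → no.
proc4 [March 17, March 25] → overlapped-by → no.
proc5 [March 1, March 3] → before → yes.
proc6 [March 20, March 27] → overlapped-by → no.
proc7 [March 6, March 17] → overlaps → no.
proc8 [March 9, March 15] → starts → no.
Result: proc5.

proc5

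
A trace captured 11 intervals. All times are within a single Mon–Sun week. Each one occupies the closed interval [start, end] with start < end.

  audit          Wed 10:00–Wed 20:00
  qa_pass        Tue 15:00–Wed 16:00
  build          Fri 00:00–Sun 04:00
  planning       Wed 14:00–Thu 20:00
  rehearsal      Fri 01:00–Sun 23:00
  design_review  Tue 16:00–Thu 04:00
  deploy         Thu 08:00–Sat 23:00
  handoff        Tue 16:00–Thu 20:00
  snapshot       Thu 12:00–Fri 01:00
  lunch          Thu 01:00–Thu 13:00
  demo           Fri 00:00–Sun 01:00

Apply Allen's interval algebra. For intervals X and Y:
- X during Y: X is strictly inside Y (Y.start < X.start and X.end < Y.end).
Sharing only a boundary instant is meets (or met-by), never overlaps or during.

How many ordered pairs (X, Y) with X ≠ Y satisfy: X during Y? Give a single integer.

5

Checking all 110 ordered pairs for relation 'during'; matching pairs in alphabetical order:
(audit, design_review): audit during design_review ✓
(audit, handoff): audit during handoff ✓
(lunch, handoff): lunch during handoff ✓
(lunch, planning): lunch during planning ✓
(snapshot, deploy): snapshot during deploy ✓
Count: 5.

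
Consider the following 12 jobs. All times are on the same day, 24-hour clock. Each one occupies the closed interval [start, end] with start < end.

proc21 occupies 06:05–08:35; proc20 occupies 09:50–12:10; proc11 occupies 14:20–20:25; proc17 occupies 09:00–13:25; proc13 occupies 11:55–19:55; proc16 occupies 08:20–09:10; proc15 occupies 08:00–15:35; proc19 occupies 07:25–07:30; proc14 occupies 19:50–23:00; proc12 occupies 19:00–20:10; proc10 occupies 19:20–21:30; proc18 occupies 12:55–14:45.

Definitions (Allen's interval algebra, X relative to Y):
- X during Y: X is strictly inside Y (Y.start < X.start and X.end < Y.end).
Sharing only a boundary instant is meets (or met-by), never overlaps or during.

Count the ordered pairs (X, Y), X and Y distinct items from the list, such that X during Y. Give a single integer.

Checking all 132 ordered pairs for relation 'during'; matching pairs in alphabetical order:
(proc12, proc11): proc12 during proc11 ✓
(proc16, proc15): proc16 during proc15 ✓
(proc17, proc15): proc17 during proc15 ✓
(proc18, proc13): proc18 during proc13 ✓
(proc18, proc15): proc18 during proc15 ✓
(proc19, proc21): proc19 during proc21 ✓
(proc20, proc15): proc20 during proc15 ✓
(proc20, proc17): proc20 during proc17 ✓
Count: 8.

8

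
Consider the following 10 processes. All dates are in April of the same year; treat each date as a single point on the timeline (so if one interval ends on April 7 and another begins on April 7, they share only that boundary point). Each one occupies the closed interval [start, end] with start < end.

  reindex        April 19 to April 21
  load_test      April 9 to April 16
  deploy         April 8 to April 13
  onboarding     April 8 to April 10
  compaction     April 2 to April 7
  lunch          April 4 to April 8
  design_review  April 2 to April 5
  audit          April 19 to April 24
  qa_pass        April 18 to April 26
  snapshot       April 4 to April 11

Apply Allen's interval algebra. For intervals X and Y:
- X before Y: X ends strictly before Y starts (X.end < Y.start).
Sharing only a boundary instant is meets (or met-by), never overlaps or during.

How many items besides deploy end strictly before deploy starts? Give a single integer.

Target deploy = [April 8, April 13].
audit [April 19, April 24] → after → no.
compaction [April 2, April 7] → before → counts.
design_review [April 2, April 5] → before → counts.
load_test [April 9, April 16] → overlapped-by → no.
lunch [April 4, April 8] → meets → no.
onboarding [April 8, April 10] → starts → no.
qa_pass [April 18, April 26] → after → no.
reindex [April 19, April 21] → after → no.
snapshot [April 4, April 11] → overlaps → no.
Total: 2.

2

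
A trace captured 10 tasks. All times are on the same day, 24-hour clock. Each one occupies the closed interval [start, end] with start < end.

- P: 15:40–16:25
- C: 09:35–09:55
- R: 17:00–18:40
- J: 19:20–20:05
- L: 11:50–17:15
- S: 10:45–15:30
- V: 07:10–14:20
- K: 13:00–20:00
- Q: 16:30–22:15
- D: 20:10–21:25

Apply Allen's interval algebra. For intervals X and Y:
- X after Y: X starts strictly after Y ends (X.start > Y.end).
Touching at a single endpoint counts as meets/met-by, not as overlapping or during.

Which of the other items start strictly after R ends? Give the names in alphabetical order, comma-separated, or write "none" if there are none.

Target R = [17:00, 18:40].
C [09:35, 09:55] → before → no.
D [20:10, 21:25] → after → yes.
J [19:20, 20:05] → after → yes.
K [13:00, 20:00] → contains → no.
L [11:50, 17:15] → overlaps → no.
P [15:40, 16:25] → before → no.
Q [16:30, 22:15] → contains → no.
S [10:45, 15:30] → before → no.
V [07:10, 14:20] → before → no.
Result: D, J.

D, J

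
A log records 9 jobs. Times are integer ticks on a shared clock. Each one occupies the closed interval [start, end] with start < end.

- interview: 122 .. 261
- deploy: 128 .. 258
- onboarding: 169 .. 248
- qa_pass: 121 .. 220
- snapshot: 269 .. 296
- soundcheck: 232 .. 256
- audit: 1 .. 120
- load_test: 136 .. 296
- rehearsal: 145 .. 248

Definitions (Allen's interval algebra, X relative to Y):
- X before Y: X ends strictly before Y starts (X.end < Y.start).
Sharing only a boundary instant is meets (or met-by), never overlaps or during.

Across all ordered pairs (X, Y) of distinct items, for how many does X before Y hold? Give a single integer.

Checking all 72 ordered pairs for relation 'before'; matching pairs in alphabetical order:
(audit, deploy): audit before deploy ✓
(audit, interview): audit before interview ✓
(audit, load_test): audit before load_test ✓
(audit, onboarding): audit before onboarding ✓
(audit, qa_pass): audit before qa_pass ✓
(audit, rehearsal): audit before rehearsal ✓
(audit, snapshot): audit before snapshot ✓
(audit, soundcheck): audit before soundcheck ✓
(deploy, snapshot): deploy before snapshot ✓
(interview, snapshot): interview before snapshot ✓
(onboarding, snapshot): onboarding before snapshot ✓
(qa_pass, snapshot): qa_pass before snapshot ✓
(qa_pass, soundcheck): qa_pass before soundcheck ✓
(rehearsal, snapshot): rehearsal before snapshot ✓
(soundcheck, snapshot): soundcheck before snapshot ✓
Count: 15.

15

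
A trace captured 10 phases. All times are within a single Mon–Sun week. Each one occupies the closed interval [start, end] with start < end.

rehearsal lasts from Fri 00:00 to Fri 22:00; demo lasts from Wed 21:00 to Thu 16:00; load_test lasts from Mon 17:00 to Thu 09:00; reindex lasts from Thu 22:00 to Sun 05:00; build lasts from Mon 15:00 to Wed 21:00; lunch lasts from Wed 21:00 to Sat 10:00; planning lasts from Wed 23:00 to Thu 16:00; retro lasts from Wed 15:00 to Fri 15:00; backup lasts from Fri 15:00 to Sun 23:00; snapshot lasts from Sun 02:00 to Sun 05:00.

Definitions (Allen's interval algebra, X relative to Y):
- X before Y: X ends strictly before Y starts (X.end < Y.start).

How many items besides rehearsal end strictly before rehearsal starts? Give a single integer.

4

Target rehearsal = [Fri 00:00, Fri 22:00].
backup [Fri 15:00, Sun 23:00] → overlapped-by → no.
build [Mon 15:00, Wed 21:00] → before → counts.
demo [Wed 21:00, Thu 16:00] → before → counts.
load_test [Mon 17:00, Thu 09:00] → before → counts.
lunch [Wed 21:00, Sat 10:00] → contains → no.
planning [Wed 23:00, Thu 16:00] → before → counts.
reindex [Thu 22:00, Sun 05:00] → contains → no.
retro [Wed 15:00, Fri 15:00] → overlaps → no.
snapshot [Sun 02:00, Sun 05:00] → after → no.
Total: 4.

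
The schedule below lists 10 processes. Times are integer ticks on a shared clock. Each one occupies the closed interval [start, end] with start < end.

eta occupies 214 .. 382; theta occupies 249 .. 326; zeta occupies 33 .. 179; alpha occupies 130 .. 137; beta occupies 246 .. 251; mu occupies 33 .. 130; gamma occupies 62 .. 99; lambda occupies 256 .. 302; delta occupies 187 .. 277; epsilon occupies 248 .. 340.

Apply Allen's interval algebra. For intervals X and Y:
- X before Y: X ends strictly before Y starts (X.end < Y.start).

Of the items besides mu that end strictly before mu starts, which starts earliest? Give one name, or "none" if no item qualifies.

Target mu = [33, 130].
alpha [130, 137] → met-by → excluded.
beta [246, 251] → after → excluded.
delta [187, 277] → after → excluded.
epsilon [248, 340] → after → excluded.
eta [214, 382] → after → excluded.
gamma [62, 99] → during → excluded.
lambda [256, 302] → after → excluded.
theta [249, 326] → after → excluded.
zeta [33, 179] → started-by → excluded.
No candidates → none.

none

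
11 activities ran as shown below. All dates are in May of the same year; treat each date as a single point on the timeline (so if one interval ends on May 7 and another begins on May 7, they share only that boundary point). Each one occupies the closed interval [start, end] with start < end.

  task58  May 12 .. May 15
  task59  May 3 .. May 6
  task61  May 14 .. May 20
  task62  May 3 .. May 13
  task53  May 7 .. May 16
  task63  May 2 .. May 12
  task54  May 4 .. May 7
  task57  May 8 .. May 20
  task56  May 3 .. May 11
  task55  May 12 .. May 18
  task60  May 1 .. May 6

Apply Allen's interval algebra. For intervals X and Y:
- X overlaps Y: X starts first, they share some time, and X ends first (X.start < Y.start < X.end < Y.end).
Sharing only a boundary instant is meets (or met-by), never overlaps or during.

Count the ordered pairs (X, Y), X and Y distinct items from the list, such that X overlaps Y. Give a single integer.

19

Checking all 110 ordered pairs for relation 'overlaps'; matching pairs in alphabetical order:
(task53, task55): task53 overlaps task55 ✓
(task53, task57): task53 overlaps task57 ✓
(task53, task61): task53 overlaps task61 ✓
(task55, task61): task55 overlaps task61 ✓
(task56, task53): task56 overlaps task53 ✓
(task56, task57): task56 overlaps task57 ✓
(task58, task61): task58 overlaps task61 ✓
(task59, task54): task59 overlaps task54 ✓
(task60, task54): task60 overlaps task54 ✓
(task60, task56): task60 overlaps task56 ✓
(task60, task62): task60 overlaps task62 ✓
(task60, task63): task60 overlaps task63 ✓
(task62, task53): task62 overlaps task53 ✓
(task62, task55): task62 overlaps task55 ✓
(task62, task57): task62 overlaps task57 ✓
(task62, task58): task62 overlaps task58 ✓
(task63, task53): task63 overlaps task53 ✓
(task63, task57): task63 overlaps task57 ✓
(task63, task62): task63 overlaps task62 ✓
Count: 19.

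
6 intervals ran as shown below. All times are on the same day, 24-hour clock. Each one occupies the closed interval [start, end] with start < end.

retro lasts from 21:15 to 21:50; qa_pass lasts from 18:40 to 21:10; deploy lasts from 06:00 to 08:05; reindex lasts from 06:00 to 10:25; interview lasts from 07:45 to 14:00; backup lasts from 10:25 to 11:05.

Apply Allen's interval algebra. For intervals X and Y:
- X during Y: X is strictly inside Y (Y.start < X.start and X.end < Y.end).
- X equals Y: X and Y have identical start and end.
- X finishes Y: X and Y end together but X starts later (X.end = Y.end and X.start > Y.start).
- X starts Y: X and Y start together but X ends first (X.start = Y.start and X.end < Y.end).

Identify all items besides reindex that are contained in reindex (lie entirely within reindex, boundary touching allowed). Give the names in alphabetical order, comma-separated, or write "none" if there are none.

Target reindex = [06:00, 10:25].
backup [10:25, 11:05] → met-by → no.
deploy [06:00, 08:05] → starts → yes.
interview [07:45, 14:00] → overlapped-by → no.
qa_pass [18:40, 21:10] → after → no.
retro [21:15, 21:50] → after → no.
Result: deploy.

deploy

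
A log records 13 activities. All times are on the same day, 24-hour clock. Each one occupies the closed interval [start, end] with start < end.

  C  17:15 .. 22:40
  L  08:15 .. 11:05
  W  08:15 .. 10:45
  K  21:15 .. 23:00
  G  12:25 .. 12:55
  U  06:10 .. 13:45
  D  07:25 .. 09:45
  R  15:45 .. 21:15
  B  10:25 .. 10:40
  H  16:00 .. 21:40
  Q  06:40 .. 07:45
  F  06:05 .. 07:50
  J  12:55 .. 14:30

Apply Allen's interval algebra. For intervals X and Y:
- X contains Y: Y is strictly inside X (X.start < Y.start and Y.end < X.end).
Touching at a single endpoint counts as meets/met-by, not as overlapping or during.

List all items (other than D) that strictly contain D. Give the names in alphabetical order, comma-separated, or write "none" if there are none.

Target D = [07:25, 09:45].
B [10:25, 10:40] → after → no.
C [17:15, 22:40] → after → no.
F [06:05, 07:50] → overlaps → no.
G [12:25, 12:55] → after → no.
H [16:00, 21:40] → after → no.
J [12:55, 14:30] → after → no.
K [21:15, 23:00] → after → no.
L [08:15, 11:05] → overlapped-by → no.
Q [06:40, 07:45] → overlaps → no.
R [15:45, 21:15] → after → no.
U [06:10, 13:45] → contains → yes.
W [08:15, 10:45] → overlapped-by → no.
Result: U.

U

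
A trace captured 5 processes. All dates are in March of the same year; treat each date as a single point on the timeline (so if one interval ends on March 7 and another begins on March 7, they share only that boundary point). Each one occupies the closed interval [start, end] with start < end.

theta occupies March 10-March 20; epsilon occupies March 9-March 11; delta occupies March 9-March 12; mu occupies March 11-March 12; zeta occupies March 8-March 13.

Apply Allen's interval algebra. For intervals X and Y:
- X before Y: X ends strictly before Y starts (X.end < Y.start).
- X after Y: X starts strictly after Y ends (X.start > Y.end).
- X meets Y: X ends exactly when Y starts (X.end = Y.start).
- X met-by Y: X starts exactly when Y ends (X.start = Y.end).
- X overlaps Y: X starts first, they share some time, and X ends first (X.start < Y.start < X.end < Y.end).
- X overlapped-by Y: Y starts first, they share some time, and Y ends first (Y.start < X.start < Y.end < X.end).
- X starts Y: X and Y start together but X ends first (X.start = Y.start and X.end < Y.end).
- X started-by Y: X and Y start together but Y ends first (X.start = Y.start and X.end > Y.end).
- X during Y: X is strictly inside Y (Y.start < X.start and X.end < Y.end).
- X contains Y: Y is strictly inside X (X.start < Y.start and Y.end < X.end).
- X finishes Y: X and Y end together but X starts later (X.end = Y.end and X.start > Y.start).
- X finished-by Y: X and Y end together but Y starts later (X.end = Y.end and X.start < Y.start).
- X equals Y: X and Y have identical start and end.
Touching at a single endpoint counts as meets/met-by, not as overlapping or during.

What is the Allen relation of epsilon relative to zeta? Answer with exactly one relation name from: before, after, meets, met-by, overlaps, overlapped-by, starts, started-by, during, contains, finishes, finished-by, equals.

epsilon = [March 9, March 11]; zeta = [March 8, March 13].
Compare endpoints: epsilon.start > zeta.start, epsilon.start < zeta.end, epsilon.end > zeta.start, epsilon.end < zeta.end.
That pattern is 'during'.

during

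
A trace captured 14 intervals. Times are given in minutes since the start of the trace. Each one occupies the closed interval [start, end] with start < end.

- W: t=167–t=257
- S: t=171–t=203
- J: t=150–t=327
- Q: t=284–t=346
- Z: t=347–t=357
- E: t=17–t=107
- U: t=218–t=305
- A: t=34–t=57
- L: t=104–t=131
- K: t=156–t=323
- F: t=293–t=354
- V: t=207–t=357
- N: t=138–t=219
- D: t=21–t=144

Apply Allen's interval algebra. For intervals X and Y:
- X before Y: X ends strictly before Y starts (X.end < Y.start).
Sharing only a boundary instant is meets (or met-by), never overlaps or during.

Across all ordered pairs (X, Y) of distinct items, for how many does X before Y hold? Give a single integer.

Checking all 182 ordered pairs for relation 'before'; matching pairs in alphabetical order:
(A, F): A before F ✓
(A, J): A before J ✓
(A, K): A before K ✓
(A, L): A before L ✓
(A, N): A before N ✓
(A, Q): A before Q ✓
(A, S): A before S ✓
(A, U): A before U ✓
(A, V): A before V ✓
(A, W): A before W ✓
(A, Z): A before Z ✓
(D, F): D before F ✓
(D, J): D before J ✓
(D, K): D before K ✓
(D, Q): D before Q ✓
(D, S): D before S ✓
(D, U): D before U ✓
(D, V): D before V ✓
(D, W): D before W ✓
(D, Z): D before Z ✓
(E, F): E before F ✓
(E, J): E before J ✓
(E, K): E before K ✓
(E, N): E before N ✓
... plus 31 further pairs not listed.
Count: 55.

55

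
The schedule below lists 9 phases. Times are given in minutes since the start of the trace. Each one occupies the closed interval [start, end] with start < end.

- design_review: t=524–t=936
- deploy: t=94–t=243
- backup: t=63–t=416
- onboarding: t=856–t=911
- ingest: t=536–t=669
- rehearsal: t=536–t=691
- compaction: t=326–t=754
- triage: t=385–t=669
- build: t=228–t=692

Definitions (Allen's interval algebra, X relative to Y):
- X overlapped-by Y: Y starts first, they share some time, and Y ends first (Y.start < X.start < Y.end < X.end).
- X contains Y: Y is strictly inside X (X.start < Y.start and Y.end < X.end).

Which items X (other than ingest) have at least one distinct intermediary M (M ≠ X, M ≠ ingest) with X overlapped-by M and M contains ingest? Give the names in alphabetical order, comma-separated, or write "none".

compaction, design_review

Target ingest = [t=536, t=669].
Intermediaries M with M contains ingest: build, compaction, design_review.
Via build — items with X overlapped-by build: compaction, design_review.
Via compaction — items with X overlapped-by compaction: design_review.
Via design_review — items with X overlapped-by design_review: none.
Union: compaction, design_review.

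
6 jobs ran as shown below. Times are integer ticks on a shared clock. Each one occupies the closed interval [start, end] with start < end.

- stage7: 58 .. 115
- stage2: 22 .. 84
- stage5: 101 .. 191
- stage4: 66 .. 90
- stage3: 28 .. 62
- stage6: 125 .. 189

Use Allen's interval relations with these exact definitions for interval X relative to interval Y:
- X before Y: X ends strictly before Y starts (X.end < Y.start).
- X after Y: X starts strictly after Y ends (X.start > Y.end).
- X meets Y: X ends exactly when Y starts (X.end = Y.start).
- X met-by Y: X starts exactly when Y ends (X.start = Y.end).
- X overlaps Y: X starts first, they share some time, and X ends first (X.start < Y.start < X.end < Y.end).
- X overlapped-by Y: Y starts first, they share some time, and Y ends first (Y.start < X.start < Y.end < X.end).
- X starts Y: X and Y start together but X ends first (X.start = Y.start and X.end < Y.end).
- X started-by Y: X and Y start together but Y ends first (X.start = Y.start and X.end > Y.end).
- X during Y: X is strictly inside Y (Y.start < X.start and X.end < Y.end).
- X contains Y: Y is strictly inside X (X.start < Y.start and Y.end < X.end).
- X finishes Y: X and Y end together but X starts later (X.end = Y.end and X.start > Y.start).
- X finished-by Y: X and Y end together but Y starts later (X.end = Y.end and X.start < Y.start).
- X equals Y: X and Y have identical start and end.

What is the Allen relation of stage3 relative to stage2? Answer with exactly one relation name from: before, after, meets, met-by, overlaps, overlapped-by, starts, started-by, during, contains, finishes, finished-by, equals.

stage3 = [28, 62]; stage2 = [22, 84].
Compare endpoints: stage3.start > stage2.start, stage3.start < stage2.end, stage3.end > stage2.start, stage3.end < stage2.end.
That pattern is 'during'.

during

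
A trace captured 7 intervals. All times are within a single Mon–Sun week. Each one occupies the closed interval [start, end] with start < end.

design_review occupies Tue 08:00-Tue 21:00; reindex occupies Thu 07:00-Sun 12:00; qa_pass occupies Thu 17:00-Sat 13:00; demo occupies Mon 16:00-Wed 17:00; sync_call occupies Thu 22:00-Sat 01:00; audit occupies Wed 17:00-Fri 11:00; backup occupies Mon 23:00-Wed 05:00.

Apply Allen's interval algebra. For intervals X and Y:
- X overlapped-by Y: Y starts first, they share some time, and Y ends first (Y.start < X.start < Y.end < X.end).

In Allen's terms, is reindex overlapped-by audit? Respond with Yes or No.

reindex = [Thu 07:00, Sun 12:00], audit = [Wed 17:00, Fri 11:00].
Actual relation of reindex to audit: overlapped-by.
Asked whether 'overlapped-by' holds → Yes.

Yes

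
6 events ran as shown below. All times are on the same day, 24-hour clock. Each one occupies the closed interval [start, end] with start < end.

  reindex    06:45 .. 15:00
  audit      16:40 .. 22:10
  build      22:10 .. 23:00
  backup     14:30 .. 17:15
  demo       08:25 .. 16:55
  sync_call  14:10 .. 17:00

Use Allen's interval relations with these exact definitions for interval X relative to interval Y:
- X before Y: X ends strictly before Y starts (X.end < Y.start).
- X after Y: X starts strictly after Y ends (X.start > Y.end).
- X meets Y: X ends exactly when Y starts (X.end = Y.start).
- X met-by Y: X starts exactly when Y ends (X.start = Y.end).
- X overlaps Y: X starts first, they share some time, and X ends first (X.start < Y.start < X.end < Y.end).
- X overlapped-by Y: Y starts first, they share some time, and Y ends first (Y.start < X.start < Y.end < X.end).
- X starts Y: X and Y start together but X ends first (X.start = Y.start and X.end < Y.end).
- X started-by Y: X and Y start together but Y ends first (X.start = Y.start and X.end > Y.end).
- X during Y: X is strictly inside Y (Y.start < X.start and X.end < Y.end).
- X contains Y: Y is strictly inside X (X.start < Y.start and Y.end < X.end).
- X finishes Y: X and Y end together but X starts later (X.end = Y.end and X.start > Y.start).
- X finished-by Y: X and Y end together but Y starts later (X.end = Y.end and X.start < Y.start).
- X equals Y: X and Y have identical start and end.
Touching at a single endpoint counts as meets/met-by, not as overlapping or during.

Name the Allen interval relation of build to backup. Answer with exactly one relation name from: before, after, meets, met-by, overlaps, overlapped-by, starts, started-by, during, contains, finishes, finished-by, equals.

build = [22:10, 23:00]; backup = [14:30, 17:15].
Compare endpoints: build.start > backup.start, build.start > backup.end, build.end > backup.start, build.end > backup.end.
That pattern is 'after'.

after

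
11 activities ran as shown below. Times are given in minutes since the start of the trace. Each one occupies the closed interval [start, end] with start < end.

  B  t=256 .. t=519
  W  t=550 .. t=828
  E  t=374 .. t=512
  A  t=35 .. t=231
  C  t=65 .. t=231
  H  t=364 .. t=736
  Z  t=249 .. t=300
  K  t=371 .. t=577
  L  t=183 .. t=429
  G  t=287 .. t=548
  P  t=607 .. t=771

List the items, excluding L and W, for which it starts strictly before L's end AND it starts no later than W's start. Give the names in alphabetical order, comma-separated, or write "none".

Conditions: its start is strictly before L's end (X.start < t=429) AND its start is no later than W's start (X.start <= t=550).
A: start t=35 < t=429? ✓; start t=35 <= t=550? ✓ → yes.
B: start t=256 < t=429? ✓; start t=256 <= t=550? ✓ → yes.
C: start t=65 < t=429? ✓; start t=65 <= t=550? ✓ → yes.
E: start t=374 < t=429? ✓; start t=374 <= t=550? ✓ → yes.
G: start t=287 < t=429? ✓; start t=287 <= t=550? ✓ → yes.
H: start t=364 < t=429? ✓; start t=364 <= t=550? ✓ → yes.
K: start t=371 < t=429? ✓; start t=371 <= t=550? ✓ → yes.
P: start t=607 < t=429? ✗; start t=607 <= t=550? ✗ → no.
Z: start t=249 < t=429? ✓; start t=249 <= t=550? ✓ → yes.
Result: A, B, C, E, G, H, K, Z.

A, B, C, E, G, H, K, Z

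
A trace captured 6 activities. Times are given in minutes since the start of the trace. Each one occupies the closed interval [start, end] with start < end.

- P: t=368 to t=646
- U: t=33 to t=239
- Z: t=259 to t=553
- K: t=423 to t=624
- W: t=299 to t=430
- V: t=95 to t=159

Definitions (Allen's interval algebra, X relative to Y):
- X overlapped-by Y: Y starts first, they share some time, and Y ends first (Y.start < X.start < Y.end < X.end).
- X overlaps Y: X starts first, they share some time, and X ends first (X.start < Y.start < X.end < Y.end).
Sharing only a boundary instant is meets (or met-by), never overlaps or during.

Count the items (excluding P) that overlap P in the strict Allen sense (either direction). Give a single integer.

2

Target P = [t=368, t=646].
K [t=423, t=624] → during → no.
U [t=33, t=239] → before → no.
V [t=95, t=159] → before → no.
W [t=299, t=430] → overlaps → counts.
Z [t=259, t=553] → overlaps → counts.
Total: 2.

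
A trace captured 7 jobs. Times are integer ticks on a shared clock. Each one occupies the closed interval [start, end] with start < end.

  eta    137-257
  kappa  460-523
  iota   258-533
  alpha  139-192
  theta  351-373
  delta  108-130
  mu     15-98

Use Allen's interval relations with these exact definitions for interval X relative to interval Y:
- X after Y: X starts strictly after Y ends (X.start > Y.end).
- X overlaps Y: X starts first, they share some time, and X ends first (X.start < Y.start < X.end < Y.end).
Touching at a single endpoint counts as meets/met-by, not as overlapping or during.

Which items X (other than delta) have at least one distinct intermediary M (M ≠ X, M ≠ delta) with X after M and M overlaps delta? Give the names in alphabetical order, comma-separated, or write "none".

none

Target delta = [108, 130].
Intermediaries M with M overlaps delta: none.
Union: none.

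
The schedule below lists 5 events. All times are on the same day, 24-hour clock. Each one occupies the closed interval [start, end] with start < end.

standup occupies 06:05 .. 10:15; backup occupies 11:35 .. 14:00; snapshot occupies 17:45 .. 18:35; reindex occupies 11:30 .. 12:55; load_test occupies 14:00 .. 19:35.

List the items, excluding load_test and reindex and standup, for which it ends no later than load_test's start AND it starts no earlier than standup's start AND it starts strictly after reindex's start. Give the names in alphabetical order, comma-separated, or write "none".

Conditions: its end is no later than load_test's start (X.end <= 14:00) AND its start is no earlier than standup's start (X.start >= 06:05) AND its start is strictly after reindex's start (X.start > 11:30).
backup: end 14:00 <= 14:00? ✓; start 11:35 >= 06:05? ✓; start 11:35 > 11:30? ✓ → yes.
snapshot: end 18:35 <= 14:00? ✗; start 17:45 >= 06:05? ✓; start 17:45 > 11:30? ✓ → no.
Result: backup.

backup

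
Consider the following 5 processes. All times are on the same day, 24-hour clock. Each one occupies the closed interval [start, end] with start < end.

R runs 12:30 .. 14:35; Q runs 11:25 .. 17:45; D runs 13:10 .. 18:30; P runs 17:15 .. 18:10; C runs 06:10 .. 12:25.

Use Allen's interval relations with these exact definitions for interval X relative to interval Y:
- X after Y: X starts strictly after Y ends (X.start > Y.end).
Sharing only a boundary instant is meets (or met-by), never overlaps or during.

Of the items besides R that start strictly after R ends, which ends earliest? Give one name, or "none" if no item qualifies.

P

Target R = [12:30, 14:35].
C [06:10, 12:25] → before → excluded.
D [13:10, 18:30] → overlapped-by → excluded.
P [17:15, 18:10] → after → candidate.
Q [11:25, 17:45] → contains → excluded.
Among candidates, earliest end is 18:10 → P.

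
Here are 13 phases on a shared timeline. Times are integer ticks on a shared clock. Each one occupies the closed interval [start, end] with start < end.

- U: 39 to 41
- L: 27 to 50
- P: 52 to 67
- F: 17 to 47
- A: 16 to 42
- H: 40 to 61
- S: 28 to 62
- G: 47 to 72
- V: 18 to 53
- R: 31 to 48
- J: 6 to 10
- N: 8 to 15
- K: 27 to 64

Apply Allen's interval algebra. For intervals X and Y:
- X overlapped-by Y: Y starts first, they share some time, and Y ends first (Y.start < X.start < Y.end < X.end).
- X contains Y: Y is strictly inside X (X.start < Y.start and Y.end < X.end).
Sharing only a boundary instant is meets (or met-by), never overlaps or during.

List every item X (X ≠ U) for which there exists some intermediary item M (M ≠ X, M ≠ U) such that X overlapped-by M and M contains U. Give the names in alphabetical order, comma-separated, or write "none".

F, G, H, K, L, P, R, S, V

Target U = [39, 41].
Intermediaries M with M contains U: A, F, K, L, R, S, V.
Via A — items with X overlapped-by A: F, H, K, L, R, S, V.
Via F — items with X overlapped-by F: H, K, L, R, S, V.
Via K — items with X overlapped-by K: G, P.
Via L — items with X overlapped-by L: G, H, S.
Via R — items with X overlapped-by R: G, H.
Via S — items with X overlapped-by S: G, P.
Via V — items with X overlapped-by V: G, H, K, P, S.
Union: F, G, H, K, L, P, R, S, V.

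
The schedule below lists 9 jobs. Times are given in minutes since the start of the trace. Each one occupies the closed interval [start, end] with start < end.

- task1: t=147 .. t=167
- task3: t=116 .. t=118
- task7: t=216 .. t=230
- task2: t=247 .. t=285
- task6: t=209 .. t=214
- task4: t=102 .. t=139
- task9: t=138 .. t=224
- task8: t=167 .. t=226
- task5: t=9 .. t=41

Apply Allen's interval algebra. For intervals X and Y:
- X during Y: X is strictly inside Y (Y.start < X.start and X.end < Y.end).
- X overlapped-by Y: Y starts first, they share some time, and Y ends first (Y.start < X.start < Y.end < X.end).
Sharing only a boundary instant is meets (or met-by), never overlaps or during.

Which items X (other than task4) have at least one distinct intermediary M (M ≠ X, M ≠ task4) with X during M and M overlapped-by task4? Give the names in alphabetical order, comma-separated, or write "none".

Target task4 = [t=102, t=139].
Intermediaries M with M overlapped-by task4: task9.
Via task9 — items with X during task9: task1, task6.
Union: task1, task6.

task1, task6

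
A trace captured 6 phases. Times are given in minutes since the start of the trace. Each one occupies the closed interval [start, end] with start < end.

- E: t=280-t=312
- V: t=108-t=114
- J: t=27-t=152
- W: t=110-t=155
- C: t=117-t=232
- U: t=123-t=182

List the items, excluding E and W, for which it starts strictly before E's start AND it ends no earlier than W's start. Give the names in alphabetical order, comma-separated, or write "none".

C, J, U, V

Conditions: its start is strictly before E's start (X.start < t=280) AND its end is no earlier than W's start (X.end >= t=110).
C: start t=117 < t=280? ✓; end t=232 >= t=110? ✓ → yes.
J: start t=27 < t=280? ✓; end t=152 >= t=110? ✓ → yes.
U: start t=123 < t=280? ✓; end t=182 >= t=110? ✓ → yes.
V: start t=108 < t=280? ✓; end t=114 >= t=110? ✓ → yes.
Result: C, J, U, V.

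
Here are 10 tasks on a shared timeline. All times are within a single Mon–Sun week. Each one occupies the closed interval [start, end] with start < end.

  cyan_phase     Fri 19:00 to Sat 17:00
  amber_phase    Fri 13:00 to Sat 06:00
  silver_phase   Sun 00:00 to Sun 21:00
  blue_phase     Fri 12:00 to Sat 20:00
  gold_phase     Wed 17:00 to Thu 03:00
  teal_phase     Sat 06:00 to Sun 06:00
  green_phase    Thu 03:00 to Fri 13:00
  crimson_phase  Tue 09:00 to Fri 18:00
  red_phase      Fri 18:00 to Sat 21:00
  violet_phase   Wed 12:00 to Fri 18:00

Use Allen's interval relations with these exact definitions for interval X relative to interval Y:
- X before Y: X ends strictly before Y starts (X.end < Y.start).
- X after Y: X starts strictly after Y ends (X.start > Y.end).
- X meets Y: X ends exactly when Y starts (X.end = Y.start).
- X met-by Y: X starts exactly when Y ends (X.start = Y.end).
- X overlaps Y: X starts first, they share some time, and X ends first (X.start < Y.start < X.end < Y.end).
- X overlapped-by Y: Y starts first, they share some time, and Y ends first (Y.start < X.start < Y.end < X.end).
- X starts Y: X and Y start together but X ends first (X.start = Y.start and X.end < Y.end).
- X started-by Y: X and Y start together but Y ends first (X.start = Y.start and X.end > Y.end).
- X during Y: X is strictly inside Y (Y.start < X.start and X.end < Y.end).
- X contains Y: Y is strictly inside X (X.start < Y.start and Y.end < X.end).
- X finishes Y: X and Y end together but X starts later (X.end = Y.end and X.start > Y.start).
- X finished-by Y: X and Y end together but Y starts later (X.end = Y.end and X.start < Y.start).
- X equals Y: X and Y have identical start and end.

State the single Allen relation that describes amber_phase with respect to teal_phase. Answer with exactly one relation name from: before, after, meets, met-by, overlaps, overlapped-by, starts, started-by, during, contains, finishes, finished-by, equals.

meets

amber_phase = [Fri 13:00, Sat 06:00]; teal_phase = [Sat 06:00, Sun 06:00].
Compare endpoints: amber_phase.start < teal_phase.start, amber_phase.start < teal_phase.end, amber_phase.end = teal_phase.start, amber_phase.end < teal_phase.end.
That pattern is 'meets'.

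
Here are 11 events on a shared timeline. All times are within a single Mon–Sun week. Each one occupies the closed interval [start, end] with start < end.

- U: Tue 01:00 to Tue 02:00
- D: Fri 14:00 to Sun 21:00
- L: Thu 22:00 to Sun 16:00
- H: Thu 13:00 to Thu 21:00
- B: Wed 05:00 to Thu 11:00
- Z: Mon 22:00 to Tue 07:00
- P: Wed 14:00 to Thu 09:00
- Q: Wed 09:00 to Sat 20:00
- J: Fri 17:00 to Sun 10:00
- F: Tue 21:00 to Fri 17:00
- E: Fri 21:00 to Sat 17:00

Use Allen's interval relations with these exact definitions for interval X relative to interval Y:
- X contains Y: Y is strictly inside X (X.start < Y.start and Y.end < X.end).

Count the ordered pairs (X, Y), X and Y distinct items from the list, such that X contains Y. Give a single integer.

Checking all 110 ordered pairs for relation 'contains'; matching pairs in alphabetical order:
(B, P): B contains P ✓
(D, E): D contains E ✓
(D, J): D contains J ✓
(F, B): F contains B ✓
(F, H): F contains H ✓
(F, P): F contains P ✓
(J, E): J contains E ✓
(L, E): L contains E ✓
(L, J): L contains J ✓
(Q, E): Q contains E ✓
(Q, H): Q contains H ✓
(Q, P): Q contains P ✓
(Z, U): Z contains U ✓
Count: 13.

13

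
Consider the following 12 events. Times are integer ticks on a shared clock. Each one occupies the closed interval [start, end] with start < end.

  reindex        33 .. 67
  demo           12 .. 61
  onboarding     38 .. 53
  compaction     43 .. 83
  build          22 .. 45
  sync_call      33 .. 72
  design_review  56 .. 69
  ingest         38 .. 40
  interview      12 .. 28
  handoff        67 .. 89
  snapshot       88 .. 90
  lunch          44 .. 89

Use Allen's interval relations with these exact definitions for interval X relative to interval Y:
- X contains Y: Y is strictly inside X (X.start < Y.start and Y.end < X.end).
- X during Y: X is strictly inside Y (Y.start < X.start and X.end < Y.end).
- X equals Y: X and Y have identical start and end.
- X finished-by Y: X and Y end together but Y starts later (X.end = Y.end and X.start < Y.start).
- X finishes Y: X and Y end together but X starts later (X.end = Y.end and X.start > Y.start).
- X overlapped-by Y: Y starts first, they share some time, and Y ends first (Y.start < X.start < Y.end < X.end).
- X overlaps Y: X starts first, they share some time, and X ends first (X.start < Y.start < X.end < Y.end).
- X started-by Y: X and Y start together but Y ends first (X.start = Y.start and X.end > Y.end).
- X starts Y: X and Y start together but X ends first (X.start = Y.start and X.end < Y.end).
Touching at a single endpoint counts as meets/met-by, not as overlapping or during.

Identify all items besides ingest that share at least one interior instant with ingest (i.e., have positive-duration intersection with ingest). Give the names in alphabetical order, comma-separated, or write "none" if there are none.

Target ingest = [38, 40].
build [22, 45] → contains → yes.
compaction [43, 83] → after → no.
demo [12, 61] → contains → yes.
design_review [56, 69] → after → no.
handoff [67, 89] → after → no.
interview [12, 28] → before → no.
lunch [44, 89] → after → no.
onboarding [38, 53] → started-by → yes.
reindex [33, 67] → contains → yes.
snapshot [88, 90] → after → no.
sync_call [33, 72] → contains → yes.
Result: build, demo, onboarding, reindex, sync_call.

build, demo, onboarding, reindex, sync_call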